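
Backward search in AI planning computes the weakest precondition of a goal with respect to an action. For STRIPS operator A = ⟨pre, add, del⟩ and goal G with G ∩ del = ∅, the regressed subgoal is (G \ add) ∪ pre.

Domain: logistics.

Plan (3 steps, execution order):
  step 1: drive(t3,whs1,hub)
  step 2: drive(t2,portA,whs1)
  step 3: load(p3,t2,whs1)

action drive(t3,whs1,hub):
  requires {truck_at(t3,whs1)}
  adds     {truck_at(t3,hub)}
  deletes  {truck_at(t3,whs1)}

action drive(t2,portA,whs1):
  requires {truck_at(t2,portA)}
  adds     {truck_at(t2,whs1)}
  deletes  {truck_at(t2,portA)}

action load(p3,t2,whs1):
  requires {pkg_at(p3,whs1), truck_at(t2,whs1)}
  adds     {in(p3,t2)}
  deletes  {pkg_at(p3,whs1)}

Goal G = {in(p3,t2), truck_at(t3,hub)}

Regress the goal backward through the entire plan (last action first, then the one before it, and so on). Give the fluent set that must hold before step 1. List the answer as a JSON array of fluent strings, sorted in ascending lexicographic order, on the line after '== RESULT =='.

Work backward from the goal:
  through step 3 (load(p3,t2,whs1)): drop {in(p3,t2)}, keep {truck_at(t3,hub)}, require {pkg_at(p3,whs1), truck_at(t2,whs1)}
    → {pkg_at(p3,whs1), truck_at(t2,whs1), truck_at(t3,hub)}
  through step 2 (drive(t2,portA,whs1)): drop {truck_at(t2,whs1)}, keep {pkg_at(p3,whs1), truck_at(t3,hub)}, require {truck_at(t2,portA)}
    → {pkg_at(p3,whs1), truck_at(t2,portA), truck_at(t3,hub)}
  through step 1 (drive(t3,whs1,hub)): drop {truck_at(t3,hub)}, keep {pkg_at(p3,whs1), truck_at(t2,portA)}, require {truck_at(t3,whs1)}
    → {pkg_at(p3,whs1), truck_at(t2,portA), truck_at(t3,whs1)}

== RESULT ==
["pkg_at(p3,whs1)", "truck_at(t2,portA)", "truck_at(t3,whs1)"]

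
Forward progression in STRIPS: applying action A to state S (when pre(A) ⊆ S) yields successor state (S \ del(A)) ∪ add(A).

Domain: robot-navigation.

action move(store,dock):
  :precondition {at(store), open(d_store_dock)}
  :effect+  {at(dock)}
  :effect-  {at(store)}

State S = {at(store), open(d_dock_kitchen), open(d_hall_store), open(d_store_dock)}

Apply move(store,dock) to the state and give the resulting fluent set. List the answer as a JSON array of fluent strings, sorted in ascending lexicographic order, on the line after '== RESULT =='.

Compute (S \ del) ∪ add:
  pre ⊆ S: {at(store), open(d_store_dock)} ⊆ S  — applicable
  S \ del = {open(d_dock_kitchen), open(d_hall_store), open(d_store_dock)}
  ∪ add   = {at(dock), open(d_dock_kitchen), open(d_hall_store), open(d_store_dock)}

== RESULT ==
["at(dock)", "open(d_dock_kitchen)", "open(d_hall_store)", "open(d_store_dock)"]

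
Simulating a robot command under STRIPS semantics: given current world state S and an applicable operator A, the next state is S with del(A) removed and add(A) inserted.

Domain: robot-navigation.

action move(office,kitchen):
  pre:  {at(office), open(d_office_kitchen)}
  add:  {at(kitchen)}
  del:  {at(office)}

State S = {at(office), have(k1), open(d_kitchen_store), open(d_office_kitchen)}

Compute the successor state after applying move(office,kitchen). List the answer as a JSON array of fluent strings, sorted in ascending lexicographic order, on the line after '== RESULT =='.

Compute (S \ del) ∪ add:
  pre ⊆ S: {at(office), open(d_office_kitchen)} ⊆ S  — applicable
  S \ del = {have(k1), open(d_kitchen_store), open(d_office_kitchen)}
  ∪ add   = {at(kitchen), have(k1), open(d_kitchen_store), open(d_office_kitchen)}

== RESULT ==
["at(kitchen)", "have(k1)", "open(d_kitchen_store)", "open(d_office_kitchen)"]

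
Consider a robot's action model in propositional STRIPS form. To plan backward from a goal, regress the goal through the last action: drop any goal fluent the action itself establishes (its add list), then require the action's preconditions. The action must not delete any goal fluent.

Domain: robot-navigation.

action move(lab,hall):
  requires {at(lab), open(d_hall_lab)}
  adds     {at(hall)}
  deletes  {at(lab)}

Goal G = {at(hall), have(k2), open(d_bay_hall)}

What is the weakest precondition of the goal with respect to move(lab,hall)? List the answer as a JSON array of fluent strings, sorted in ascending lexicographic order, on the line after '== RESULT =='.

Regress:
  G ∩ del = {}  (empty — regression defined)
  G \ add = {at(hall), have(k2), open(d_bay_hall)} \ {at(hall)} = {have(k2), open(d_bay_hall)}
  ∪ pre   = {have(k2), open(d_bay_hall)} ∪ {at(lab), open(d_hall_lab)}
          = {at(lab), have(k2), open(d_bay_hall), open(d_hall_lab)}

== RESULT ==
["at(lab)", "have(k2)", "open(d_bay_hall)", "open(d_hall_lab)"]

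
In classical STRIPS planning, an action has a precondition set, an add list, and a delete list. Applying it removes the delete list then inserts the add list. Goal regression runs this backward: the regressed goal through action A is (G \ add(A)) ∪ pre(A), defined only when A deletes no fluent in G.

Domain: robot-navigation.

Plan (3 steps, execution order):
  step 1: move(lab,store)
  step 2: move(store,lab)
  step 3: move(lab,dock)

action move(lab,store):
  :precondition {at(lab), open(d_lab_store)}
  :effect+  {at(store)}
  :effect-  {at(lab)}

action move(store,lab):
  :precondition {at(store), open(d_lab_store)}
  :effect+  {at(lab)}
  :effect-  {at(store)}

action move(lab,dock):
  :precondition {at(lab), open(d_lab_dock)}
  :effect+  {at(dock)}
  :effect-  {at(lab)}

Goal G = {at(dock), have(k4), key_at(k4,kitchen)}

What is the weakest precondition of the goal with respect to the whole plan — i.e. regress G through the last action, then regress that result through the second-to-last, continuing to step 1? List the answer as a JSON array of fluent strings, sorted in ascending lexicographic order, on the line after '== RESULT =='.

Work backward from the goal:
  through step 3 (move(lab,dock)): drop {at(dock)}, keep {have(k4), key_at(k4,kitchen)}, require {at(lab), open(d_lab_dock)}
    → {at(lab), have(k4), key_at(k4,kitchen), open(d_lab_dock)}
  through step 2 (move(store,lab)): drop {at(lab)}, keep {have(k4), key_at(k4,kitchen), open(d_lab_dock)}, require {at(store), open(d_lab_store)}
    → {at(store), have(k4), key_at(k4,kitchen), open(d_lab_dock), open(d_lab_store)}
  through step 1 (move(lab,store)): drop {at(store)}, keep {have(k4), key_at(k4,kitchen), open(d_lab_dock), open(d_lab_store)}, require {at(lab), open(d_lab_store)}
    → {at(lab), have(k4), key_at(k4,kitchen), open(d_lab_dock), open(d_lab_store)}

== RESULT ==
["at(lab)", "have(k4)", "key_at(k4,kitchen)", "open(d_lab_dock)", "open(d_lab_store)"]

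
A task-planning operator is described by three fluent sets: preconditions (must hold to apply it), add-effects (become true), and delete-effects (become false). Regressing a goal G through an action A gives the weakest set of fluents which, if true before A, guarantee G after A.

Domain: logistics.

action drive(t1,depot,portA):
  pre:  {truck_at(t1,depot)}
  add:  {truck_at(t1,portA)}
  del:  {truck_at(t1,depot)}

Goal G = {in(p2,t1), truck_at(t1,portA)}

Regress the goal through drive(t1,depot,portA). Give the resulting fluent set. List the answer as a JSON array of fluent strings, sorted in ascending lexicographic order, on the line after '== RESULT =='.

Compute (G \ add) ∪ pre:
  G ∩ del = {}  (empty — regression defined)
  G \ add = {in(p2,t1), truck_at(t1,portA)} \ {truck_at(t1,portA)} = {in(p2,t1)}
  ∪ pre   = {in(p2,t1)} ∪ {truck_at(t1,depot)}
          = {in(p2,t1), truck_at(t1,depot)}

== RESULT ==
["in(p2,t1)", "truck_at(t1,depot)"]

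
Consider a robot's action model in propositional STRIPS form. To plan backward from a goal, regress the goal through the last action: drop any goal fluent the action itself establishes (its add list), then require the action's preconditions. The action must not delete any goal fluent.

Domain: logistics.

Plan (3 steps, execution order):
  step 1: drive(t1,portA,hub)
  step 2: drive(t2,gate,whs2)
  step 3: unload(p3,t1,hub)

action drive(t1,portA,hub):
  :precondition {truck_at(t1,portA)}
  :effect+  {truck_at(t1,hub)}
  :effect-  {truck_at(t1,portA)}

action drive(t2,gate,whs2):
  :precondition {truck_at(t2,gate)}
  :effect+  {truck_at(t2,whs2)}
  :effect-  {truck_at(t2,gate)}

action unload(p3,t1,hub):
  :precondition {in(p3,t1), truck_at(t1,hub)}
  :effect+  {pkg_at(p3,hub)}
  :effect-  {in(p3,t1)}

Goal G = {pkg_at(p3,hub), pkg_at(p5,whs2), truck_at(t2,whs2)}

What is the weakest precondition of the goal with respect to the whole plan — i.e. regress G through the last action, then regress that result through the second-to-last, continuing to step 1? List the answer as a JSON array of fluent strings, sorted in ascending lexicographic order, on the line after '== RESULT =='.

Regress step by step:
  through step 3 (unload(p3,t1,hub)): drop {pkg_at(p3,hub)}, keep {pkg_at(p5,whs2), truck_at(t2,whs2)}, require {in(p3,t1), truck_at(t1,hub)}
    → {in(p3,t1), pkg_at(p5,whs2), truck_at(t1,hub), truck_at(t2,whs2)}
  through step 2 (drive(t2,gate,whs2)): drop {truck_at(t2,whs2)}, keep {in(p3,t1), pkg_at(p5,whs2), truck_at(t1,hub)}, require {truck_at(t2,gate)}
    → {in(p3,t1), pkg_at(p5,whs2), truck_at(t1,hub), truck_at(t2,gate)}
  through step 1 (drive(t1,portA,hub)): drop {truck_at(t1,hub)}, keep {in(p3,t1), pkg_at(p5,whs2), truck_at(t2,gate)}, require {truck_at(t1,portA)}
    → {in(p3,t1), pkg_at(p5,whs2), truck_at(t1,portA), truck_at(t2,gate)}

== RESULT ==
["in(p3,t1)", "pkg_at(p5,whs2)", "truck_at(t1,portA)", "truck_at(t2,gate)"]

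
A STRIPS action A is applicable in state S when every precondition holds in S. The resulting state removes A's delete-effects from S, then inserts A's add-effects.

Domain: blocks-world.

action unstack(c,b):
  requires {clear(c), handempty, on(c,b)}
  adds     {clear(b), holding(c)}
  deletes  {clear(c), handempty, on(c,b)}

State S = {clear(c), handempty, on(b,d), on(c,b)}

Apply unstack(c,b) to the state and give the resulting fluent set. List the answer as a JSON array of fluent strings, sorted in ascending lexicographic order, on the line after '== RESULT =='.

Compute (S \ del) ∪ add:
  pre ⊆ S: {clear(c), handempty, on(c,b)} ⊆ S  — applicable
  S \ del = {on(b,d)}
  ∪ add   = {clear(b), holding(c), on(b,d)}

== RESULT ==
["clear(b)", "holding(c)", "on(b,d)"]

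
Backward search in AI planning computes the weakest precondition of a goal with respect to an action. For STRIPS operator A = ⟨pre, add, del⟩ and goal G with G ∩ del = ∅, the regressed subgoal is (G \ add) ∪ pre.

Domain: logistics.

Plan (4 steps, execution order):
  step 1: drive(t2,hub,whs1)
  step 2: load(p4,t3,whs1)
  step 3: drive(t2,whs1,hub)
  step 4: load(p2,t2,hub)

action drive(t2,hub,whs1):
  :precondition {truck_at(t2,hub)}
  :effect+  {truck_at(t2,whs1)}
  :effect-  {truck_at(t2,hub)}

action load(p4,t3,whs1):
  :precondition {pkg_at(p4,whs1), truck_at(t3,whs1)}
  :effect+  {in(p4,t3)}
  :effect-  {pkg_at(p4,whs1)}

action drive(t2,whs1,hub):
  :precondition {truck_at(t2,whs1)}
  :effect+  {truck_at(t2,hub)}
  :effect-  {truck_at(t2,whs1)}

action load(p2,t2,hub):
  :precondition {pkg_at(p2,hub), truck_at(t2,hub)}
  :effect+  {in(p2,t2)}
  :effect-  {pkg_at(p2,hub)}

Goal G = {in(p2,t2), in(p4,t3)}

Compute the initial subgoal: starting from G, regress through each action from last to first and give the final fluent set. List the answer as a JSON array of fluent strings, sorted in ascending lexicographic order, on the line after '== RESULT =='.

Work backward from the goal:
  through step 4 (load(p2,t2,hub)): drop {in(p2,t2)}, keep {in(p4,t3)}, require {pkg_at(p2,hub), truck_at(t2,hub)}
    → {in(p4,t3), pkg_at(p2,hub), truck_at(t2,hub)}
  through step 3 (drive(t2,whs1,hub)): drop {truck_at(t2,hub)}, keep {in(p4,t3), pkg_at(p2,hub)}, require {truck_at(t2,whs1)}
    → {in(p4,t3), pkg_at(p2,hub), truck_at(t2,whs1)}
  through step 2 (load(p4,t3,whs1)): drop {in(p4,t3)}, keep {pkg_at(p2,hub), truck_at(t2,whs1)}, require {pkg_at(p4,whs1), truck_at(t3,whs1)}
    → {pkg_at(p2,hub), pkg_at(p4,whs1), truck_at(t2,whs1), truck_at(t3,whs1)}
  through step 1 (drive(t2,hub,whs1)): drop {truck_at(t2,whs1)}, keep {pkg_at(p2,hub), pkg_at(p4,whs1), truck_at(t3,whs1)}, require {truck_at(t2,hub)}
    → {pkg_at(p2,hub), pkg_at(p4,whs1), truck_at(t2,hub), truck_at(t3,whs1)}

== RESULT ==
["pkg_at(p2,hub)", "pkg_at(p4,whs1)", "truck_at(t2,hub)", "truck_at(t3,whs1)"]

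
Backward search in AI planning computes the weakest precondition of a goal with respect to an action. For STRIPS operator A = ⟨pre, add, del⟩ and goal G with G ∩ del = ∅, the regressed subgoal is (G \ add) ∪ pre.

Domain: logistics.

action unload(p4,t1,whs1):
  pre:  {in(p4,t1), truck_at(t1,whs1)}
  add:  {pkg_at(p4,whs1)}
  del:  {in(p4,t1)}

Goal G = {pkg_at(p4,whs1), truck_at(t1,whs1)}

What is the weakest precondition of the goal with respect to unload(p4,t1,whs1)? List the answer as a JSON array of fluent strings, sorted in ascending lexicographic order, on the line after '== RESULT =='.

Regress:
  G ∩ del = {}  (empty — regression defined)
  G \ add = {pkg_at(p4,whs1), truck_at(t1,whs1)} \ {pkg_at(p4,whs1)} = {truck_at(t1,whs1)}
  ∪ pre   = {truck_at(t1,whs1)} ∪ {in(p4,t1), truck_at(t1,whs1)}
          = {in(p4,t1), truck_at(t1,whs1)}

== RESULT ==
["in(p4,t1)", "truck_at(t1,whs1)"]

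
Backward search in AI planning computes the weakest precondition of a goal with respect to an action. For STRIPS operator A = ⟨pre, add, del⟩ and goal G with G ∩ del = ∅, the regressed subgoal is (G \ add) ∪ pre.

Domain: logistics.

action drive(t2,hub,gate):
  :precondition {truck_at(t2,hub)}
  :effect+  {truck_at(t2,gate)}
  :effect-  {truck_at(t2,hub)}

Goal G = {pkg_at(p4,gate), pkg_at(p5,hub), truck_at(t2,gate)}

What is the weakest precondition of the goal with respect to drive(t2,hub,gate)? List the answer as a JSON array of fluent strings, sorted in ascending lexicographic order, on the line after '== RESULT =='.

Compute (G \ add) ∪ pre:
  G ∩ del = {}  (empty — regression defined)
  G \ add = {pkg_at(p4,gate), pkg_at(p5,hub), truck_at(t2,gate)} \ {truck_at(t2,gate)} = {pkg_at(p4,gate), pkg_at(p5,hub)}
  ∪ pre   = {pkg_at(p4,gate), pkg_at(p5,hub)} ∪ {truck_at(t2,hub)}
          = {pkg_at(p4,gate), pkg_at(p5,hub), truck_at(t2,hub)}

== RESULT ==
["pkg_at(p4,gate)", "pkg_at(p5,hub)", "truck_at(t2,hub)"]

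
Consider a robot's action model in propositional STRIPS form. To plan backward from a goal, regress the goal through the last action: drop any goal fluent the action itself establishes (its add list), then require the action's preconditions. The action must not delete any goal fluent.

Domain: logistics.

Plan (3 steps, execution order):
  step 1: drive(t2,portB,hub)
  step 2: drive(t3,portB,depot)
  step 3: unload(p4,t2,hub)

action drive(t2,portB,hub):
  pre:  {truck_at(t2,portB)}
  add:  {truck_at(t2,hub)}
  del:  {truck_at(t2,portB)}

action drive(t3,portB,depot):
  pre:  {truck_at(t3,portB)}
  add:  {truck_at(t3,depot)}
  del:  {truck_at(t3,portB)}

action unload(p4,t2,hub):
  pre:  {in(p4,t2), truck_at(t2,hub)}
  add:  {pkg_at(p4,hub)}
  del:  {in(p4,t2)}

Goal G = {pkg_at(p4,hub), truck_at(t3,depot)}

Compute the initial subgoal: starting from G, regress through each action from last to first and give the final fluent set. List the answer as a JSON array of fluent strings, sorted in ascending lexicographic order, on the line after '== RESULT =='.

Work backward from the goal:
  through step 3 (unload(p4,t2,hub)): drop {pkg_at(p4,hub)}, keep {truck_at(t3,depot)}, require {in(p4,t2), truck_at(t2,hub)}
    → {in(p4,t2), truck_at(t2,hub), truck_at(t3,depot)}
  through step 2 (drive(t3,portB,depot)): drop {truck_at(t3,depot)}, keep {in(p4,t2), truck_at(t2,hub)}, require {truck_at(t3,portB)}
    → {in(p4,t2), truck_at(t2,hub), truck_at(t3,portB)}
  through step 1 (drive(t2,portB,hub)): drop {truck_at(t2,hub)}, keep {in(p4,t2), truck_at(t3,portB)}, require {truck_at(t2,portB)}
    → {in(p4,t2), truck_at(t2,portB), truck_at(t3,portB)}

== RESULT ==
["in(p4,t2)", "truck_at(t2,portB)", "truck_at(t3,portB)"]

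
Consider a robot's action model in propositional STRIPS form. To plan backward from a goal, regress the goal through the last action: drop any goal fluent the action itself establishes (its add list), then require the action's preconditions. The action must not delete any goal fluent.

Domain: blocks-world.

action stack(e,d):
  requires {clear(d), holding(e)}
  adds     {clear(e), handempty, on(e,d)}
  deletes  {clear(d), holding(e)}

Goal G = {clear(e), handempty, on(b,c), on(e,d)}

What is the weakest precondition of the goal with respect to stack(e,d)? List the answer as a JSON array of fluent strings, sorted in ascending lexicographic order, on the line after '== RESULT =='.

Regress:
  G ∩ del = {}  (empty — regression defined)
  G \ add = {clear(e), handempty, on(b,c), on(e,d)} \ {clear(e), handempty, on(e,d)} = {on(b,c)}
  ∪ pre   = {on(b,c)} ∪ {clear(d), holding(e)}
          = {clear(d), holding(e), on(b,c)}

== RESULT ==
["clear(d)", "holding(e)", "on(b,c)"]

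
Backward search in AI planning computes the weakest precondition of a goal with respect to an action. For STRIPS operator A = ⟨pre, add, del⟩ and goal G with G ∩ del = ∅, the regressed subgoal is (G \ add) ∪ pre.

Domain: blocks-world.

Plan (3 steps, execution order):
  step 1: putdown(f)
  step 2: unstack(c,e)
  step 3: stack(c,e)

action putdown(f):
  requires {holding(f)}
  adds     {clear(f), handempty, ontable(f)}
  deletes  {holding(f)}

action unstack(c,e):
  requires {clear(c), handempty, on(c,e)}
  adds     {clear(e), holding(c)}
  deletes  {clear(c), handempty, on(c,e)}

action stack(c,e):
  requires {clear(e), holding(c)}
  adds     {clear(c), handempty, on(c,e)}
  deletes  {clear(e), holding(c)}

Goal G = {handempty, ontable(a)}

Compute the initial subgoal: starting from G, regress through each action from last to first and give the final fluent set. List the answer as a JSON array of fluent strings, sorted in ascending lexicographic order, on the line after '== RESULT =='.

Work backward from the goal:
  through step 3 (stack(c,e)): drop {handempty}, keep {ontable(a)}, require {clear(e), holding(c)}
    → {clear(e), holding(c), ontable(a)}
  through step 2 (unstack(c,e)): drop {clear(e), holding(c)}, keep {ontable(a)}, require {clear(c), handempty, on(c,e)}
    → {clear(c), handempty, on(c,e), ontable(a)}
  through step 1 (putdown(f)): drop {handempty}, keep {clear(c), on(c,e), ontable(a)}, require {holding(f)}
    → {clear(c), holding(f), on(c,e), ontable(a)}

== RESULT ==
["clear(c)", "holding(f)", "on(c,e)", "ontable(a)"]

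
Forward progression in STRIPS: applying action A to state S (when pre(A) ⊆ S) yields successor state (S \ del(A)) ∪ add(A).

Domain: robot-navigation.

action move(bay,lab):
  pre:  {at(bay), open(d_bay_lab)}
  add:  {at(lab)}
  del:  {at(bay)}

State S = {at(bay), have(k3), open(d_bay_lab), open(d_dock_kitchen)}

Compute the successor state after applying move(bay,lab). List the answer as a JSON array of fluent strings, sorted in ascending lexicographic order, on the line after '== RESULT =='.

Compute (S \ del) ∪ add:
  pre ⊆ S: {at(bay), open(d_bay_lab)} ⊆ S  — applicable
  S \ del = {have(k3), open(d_bay_lab), open(d_dock_kitchen)}
  ∪ add   = {at(lab), have(k3), open(d_bay_lab), open(d_dock_kitchen)}

== RESULT ==
["at(lab)", "have(k3)", "open(d_bay_lab)", "open(d_dock_kitchen)"]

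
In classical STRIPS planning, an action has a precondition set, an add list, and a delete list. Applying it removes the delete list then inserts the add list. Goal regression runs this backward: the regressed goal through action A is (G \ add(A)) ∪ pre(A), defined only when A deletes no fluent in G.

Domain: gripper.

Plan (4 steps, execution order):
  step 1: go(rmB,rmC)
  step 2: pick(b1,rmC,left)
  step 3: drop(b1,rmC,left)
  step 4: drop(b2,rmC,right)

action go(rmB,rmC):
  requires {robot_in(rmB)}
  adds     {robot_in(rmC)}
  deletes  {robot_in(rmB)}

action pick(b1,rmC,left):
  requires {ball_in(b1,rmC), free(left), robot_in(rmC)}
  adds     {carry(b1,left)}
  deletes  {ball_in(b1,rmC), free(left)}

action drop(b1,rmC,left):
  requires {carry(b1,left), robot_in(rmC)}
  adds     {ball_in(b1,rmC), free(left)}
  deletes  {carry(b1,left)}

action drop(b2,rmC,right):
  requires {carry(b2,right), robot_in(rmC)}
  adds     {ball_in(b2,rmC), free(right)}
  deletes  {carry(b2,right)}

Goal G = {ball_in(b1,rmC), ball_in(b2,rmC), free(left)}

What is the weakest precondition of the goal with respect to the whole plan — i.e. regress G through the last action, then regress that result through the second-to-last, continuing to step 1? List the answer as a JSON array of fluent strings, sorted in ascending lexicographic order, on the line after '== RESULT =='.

Work backward from the goal:
  through step 4 (drop(b2,rmC,right)): drop {ball_in(b2,rmC)}, keep {ball_in(b1,rmC), free(left)}, require {carry(b2,right), robot_in(rmC)}
    → {ball_in(b1,rmC), carry(b2,right), free(left), robot_in(rmC)}
  through step 3 (drop(b1,rmC,left)): drop {ball_in(b1,rmC), free(left)}, keep {carry(b2,right), robot_in(rmC)}, require {carry(b1,left), robot_in(rmC)}
    → {carry(b1,left), carry(b2,right), robot_in(rmC)}
  through step 2 (pick(b1,rmC,left)): drop {carry(b1,left)}, keep {carry(b2,right), robot_in(rmC)}, require {ball_in(b1,rmC), free(left), robot_in(rmC)}
    → {ball_in(b1,rmC), carry(b2,right), free(left), robot_in(rmC)}
  through step 1 (go(rmB,rmC)): drop {robot_in(rmC)}, keep {ball_in(b1,rmC), carry(b2,right), free(left)}, require {robot_in(rmB)}
    → {ball_in(b1,rmC), carry(b2,right), free(left), robot_in(rmB)}

== RESULT ==
["ball_in(b1,rmC)", "carry(b2,right)", "free(left)", "robot_in(rmB)"]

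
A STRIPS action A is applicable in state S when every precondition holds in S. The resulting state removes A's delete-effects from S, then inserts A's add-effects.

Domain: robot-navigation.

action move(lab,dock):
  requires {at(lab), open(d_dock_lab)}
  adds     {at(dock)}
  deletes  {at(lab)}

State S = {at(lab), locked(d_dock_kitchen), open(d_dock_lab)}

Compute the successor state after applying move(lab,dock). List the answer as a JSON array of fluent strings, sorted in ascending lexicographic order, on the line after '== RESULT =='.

Progress:
  pre ⊆ S: {at(lab), open(d_dock_lab)} ⊆ S  — applicable
  S \ del = {locked(d_dock_kitchen), open(d_dock_lab)}
  ∪ add   = {at(dock), locked(d_dock_kitchen), open(d_dock_lab)}

== RESULT ==
["at(dock)", "locked(d_dock_kitchen)", "open(d_dock_lab)"]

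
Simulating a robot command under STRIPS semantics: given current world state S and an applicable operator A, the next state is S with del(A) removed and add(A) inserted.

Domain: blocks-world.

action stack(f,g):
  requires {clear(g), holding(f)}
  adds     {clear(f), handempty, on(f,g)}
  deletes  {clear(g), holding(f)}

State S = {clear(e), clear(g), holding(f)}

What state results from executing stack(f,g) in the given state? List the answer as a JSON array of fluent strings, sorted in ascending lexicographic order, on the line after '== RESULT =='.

Compute (S \ del) ∪ add:
  pre ⊆ S: {clear(g), holding(f)} ⊆ S  — applicable
  S \ del = {clear(e)}
  ∪ add   = {clear(e), clear(f), handempty, on(f,g)}

== RESULT ==
["clear(e)", "clear(f)", "handempty", "on(f,g)"]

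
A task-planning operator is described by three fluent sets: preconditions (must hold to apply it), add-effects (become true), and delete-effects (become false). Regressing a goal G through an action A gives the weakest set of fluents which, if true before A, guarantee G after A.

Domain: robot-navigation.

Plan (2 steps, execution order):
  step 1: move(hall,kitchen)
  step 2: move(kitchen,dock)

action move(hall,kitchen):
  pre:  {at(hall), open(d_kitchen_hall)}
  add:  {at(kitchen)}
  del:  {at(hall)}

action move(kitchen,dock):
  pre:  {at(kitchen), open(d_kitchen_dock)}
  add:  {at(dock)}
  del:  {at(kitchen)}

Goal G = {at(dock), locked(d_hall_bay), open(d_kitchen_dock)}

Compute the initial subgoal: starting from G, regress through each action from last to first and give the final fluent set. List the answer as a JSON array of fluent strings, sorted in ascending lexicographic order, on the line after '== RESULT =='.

Work backward from the goal:
  through step 2 (move(kitchen,dock)): drop {at(dock)}, keep {locked(d_hall_bay), open(d_kitchen_dock)}, require {at(kitchen), open(d_kitchen_dock)}
    → {at(kitchen), locked(d_hall_bay), open(d_kitchen_dock)}
  through step 1 (move(hall,kitchen)): drop {at(kitchen)}, keep {locked(d_hall_bay), open(d_kitchen_dock)}, require {at(hall), open(d_kitchen_hall)}
    → {at(hall), locked(d_hall_bay), open(d_kitchen_dock), open(d_kitchen_hall)}

== RESULT ==
["at(hall)", "locked(d_hall_bay)", "open(d_kitchen_dock)", "open(d_kitchen_hall)"]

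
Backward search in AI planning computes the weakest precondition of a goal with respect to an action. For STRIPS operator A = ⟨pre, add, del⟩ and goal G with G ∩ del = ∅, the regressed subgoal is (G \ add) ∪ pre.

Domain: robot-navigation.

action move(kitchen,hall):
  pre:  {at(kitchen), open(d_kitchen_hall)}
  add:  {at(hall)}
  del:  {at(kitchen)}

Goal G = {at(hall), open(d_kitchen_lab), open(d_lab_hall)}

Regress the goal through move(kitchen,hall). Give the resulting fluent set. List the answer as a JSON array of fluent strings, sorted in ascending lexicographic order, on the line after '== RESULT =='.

Compute (G \ add) ∪ pre:
  G ∩ del = {}  (empty — regression defined)
  G \ add = {at(hall), open(d_kitchen_lab), open(d_lab_hall)} \ {at(hall)} = {open(d_kitchen_lab), open(d_lab_hall)}
  ∪ pre   = {open(d_kitchen_lab), open(d_lab_hall)} ∪ {at(kitchen), open(d_kitchen_hall)}
          = {at(kitchen), open(d_kitchen_hall), open(d_kitchen_lab), open(d_lab_hall)}

== RESULT ==
["at(kitchen)", "open(d_kitchen_hall)", "open(d_kitchen_lab)", "open(d_lab_hall)"]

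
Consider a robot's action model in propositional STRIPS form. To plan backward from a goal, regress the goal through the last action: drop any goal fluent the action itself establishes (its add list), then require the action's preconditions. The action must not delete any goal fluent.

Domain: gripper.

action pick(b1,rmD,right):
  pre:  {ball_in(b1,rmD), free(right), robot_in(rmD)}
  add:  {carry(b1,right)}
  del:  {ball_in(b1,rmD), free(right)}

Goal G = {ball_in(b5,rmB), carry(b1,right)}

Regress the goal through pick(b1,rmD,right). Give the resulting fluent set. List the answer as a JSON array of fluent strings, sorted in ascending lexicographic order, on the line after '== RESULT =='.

Regress:
  G ∩ del = {}  (empty — regression defined)
  G \ add = {ball_in(b5,rmB), carry(b1,right)} \ {carry(b1,right)} = {ball_in(b5,rmB)}
  ∪ pre   = {ball_in(b5,rmB)} ∪ {ball_in(b1,rmD), free(right), robot_in(rmD)}
          = {ball_in(b1,rmD), ball_in(b5,rmB), free(right), robot_in(rmD)}

== RESULT ==
["ball_in(b1,rmD)", "ball_in(b5,rmB)", "free(right)", "robot_in(rmD)"]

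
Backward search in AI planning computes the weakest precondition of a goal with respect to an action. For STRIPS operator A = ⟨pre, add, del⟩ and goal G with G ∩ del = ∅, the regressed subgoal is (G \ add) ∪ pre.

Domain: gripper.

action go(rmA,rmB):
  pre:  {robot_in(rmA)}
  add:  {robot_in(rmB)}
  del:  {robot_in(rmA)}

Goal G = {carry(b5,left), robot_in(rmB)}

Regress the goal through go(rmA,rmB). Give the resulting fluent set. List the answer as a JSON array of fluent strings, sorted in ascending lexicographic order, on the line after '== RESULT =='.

Regress:
  G ∩ del = {}  (empty — regression defined)
  G \ add = {carry(b5,left), robot_in(rmB)} \ {robot_in(rmB)} = {carry(b5,left)}
  ∪ pre   = {carry(b5,left)} ∪ {robot_in(rmA)}
          = {carry(b5,left), robot_in(rmA)}

== RESULT ==
["carry(b5,left)", "robot_in(rmA)"]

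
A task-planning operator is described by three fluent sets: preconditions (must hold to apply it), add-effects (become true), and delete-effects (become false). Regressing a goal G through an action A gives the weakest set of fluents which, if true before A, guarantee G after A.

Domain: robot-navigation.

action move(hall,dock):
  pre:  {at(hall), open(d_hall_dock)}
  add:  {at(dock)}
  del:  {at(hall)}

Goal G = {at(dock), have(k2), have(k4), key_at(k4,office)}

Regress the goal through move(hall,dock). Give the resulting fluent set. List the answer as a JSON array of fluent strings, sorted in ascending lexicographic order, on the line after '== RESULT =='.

Regress:
  G ∩ del = {}  (empty — regression defined)
  G \ add = {at(dock), have(k2), have(k4), key_at(k4,office)} \ {at(dock)} = {have(k2), have(k4), key_at(k4,office)}
  ∪ pre   = {have(k2), have(k4), key_at(k4,office)} ∪ {at(hall), open(d_hall_dock)}
          = {at(hall), have(k2), have(k4), key_at(k4,office), open(d_hall_dock)}

== RESULT ==
["at(hall)", "have(k2)", "have(k4)", "key_at(k4,office)", "open(d_hall_dock)"]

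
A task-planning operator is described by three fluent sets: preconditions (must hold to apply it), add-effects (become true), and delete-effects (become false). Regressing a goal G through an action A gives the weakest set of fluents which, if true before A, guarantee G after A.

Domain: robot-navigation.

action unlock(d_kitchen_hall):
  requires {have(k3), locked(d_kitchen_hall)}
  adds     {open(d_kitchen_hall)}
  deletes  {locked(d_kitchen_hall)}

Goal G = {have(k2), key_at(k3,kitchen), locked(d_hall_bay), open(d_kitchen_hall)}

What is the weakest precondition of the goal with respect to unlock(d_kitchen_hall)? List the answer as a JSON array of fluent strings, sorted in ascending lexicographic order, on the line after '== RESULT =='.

Regress:
  G ∩ del = {}  (empty — regression defined)
  G \ add = {have(k2), key_at(k3,kitchen), locked(d_hall_bay), open(d_kitchen_hall)} \ {open(d_kitchen_hall)} = {have(k2), key_at(k3,kitchen), locked(d_hall_bay)}
  ∪ pre   = {have(k2), key_at(k3,kitchen), locked(d_hall_bay)} ∪ {have(k3), locked(d_kitchen_hall)}
          = {have(k2), have(k3), key_at(k3,kitchen), locked(d_hall_bay), locked(d_kitchen_hall)}

== RESULT ==
["have(k2)", "have(k3)", "key_at(k3,kitchen)", "locked(d_hall_bay)", "locked(d_kitchen_hall)"]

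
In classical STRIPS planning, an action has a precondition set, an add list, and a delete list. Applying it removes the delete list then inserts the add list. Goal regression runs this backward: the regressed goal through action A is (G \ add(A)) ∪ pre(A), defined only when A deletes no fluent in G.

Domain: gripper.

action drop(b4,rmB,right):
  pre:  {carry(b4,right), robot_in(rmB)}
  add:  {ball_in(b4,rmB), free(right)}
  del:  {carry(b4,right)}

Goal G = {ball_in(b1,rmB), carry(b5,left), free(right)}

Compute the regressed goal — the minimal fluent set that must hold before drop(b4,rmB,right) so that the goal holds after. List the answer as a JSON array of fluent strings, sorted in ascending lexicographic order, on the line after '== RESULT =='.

Regress:
  G ∩ del = {}  (empty — regression defined)
  G \ add = {ball_in(b1,rmB), carry(b5,left), free(right)} \ {ball_in(b4,rmB), free(right)} = {ball_in(b1,rmB), carry(b5,left)}
  ∪ pre   = {ball_in(b1,rmB), carry(b5,left)} ∪ {carry(b4,right), robot_in(rmB)}
          = {ball_in(b1,rmB), carry(b4,right), carry(b5,left), robot_in(rmB)}

== RESULT ==
["ball_in(b1,rmB)", "carry(b4,right)", "carry(b5,left)", "robot_in(rmB)"]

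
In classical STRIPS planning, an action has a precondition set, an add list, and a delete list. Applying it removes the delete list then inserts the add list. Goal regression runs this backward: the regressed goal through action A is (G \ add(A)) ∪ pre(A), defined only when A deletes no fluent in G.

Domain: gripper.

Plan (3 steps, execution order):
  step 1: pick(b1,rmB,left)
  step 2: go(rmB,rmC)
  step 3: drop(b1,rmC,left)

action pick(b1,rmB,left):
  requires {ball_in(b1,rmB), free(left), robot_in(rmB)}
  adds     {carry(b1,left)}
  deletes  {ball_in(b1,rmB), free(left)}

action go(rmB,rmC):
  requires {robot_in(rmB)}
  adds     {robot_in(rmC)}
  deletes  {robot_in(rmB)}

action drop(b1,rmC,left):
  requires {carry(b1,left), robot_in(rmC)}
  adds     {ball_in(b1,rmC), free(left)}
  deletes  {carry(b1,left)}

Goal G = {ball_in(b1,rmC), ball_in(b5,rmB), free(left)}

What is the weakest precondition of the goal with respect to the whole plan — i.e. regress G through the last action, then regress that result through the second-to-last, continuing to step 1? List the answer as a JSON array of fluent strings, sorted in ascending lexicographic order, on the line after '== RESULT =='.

Work backward from the goal:
  through step 3 (drop(b1,rmC,left)): drop {ball_in(b1,rmC), free(left)}, keep {ball_in(b5,rmB)}, require {carry(b1,left), robot_in(rmC)}
    → {ball_in(b5,rmB), carry(b1,left), robot_in(rmC)}
  through step 2 (go(rmB,rmC)): drop {robot_in(rmC)}, keep {ball_in(b5,rmB), carry(b1,left)}, require {robot_in(rmB)}
    → {ball_in(b5,rmB), carry(b1,left), robot_in(rmB)}
  through step 1 (pick(b1,rmB,left)): drop {carry(b1,left)}, keep {ball_in(b5,rmB), robot_in(rmB)}, require {ball_in(b1,rmB), free(left), robot_in(rmB)}
    → {ball_in(b1,rmB), ball_in(b5,rmB), free(left), robot_in(rmB)}

== RESULT ==
["ball_in(b1,rmB)", "ball_in(b5,rmB)", "free(left)", "robot_in(rmB)"]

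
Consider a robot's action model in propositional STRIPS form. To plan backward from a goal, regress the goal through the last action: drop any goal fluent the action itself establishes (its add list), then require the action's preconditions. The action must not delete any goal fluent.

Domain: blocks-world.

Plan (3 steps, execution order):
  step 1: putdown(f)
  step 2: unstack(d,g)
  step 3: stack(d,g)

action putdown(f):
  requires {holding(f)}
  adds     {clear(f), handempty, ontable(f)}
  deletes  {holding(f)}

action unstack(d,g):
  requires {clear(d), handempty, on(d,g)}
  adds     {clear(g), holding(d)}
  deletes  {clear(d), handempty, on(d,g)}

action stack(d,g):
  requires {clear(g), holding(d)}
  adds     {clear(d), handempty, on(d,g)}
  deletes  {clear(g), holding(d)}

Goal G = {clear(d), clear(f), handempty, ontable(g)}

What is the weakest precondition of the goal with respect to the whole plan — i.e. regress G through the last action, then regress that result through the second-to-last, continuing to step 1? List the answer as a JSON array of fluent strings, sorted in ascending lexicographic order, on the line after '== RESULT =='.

Regress step by step:
  through step 3 (stack(d,g)): drop {clear(d), handempty}, keep {clear(f), ontable(g)}, require {clear(g), holding(d)}
    → {clear(f), clear(g), holding(d), ontable(g)}
  through step 2 (unstack(d,g)): drop {clear(g), holding(d)}, keep {clear(f), ontable(g)}, require {clear(d), handempty, on(d,g)}
    → {clear(d), clear(f), handempty, on(d,g), ontable(g)}
  through step 1 (putdown(f)): drop {clear(f), handempty}, keep {clear(d), on(d,g), ontable(g)}, require {holding(f)}
    → {clear(d), holding(f), on(d,g), ontable(g)}

== RESULT ==
["clear(d)", "holding(f)", "on(d,g)", "ontable(g)"]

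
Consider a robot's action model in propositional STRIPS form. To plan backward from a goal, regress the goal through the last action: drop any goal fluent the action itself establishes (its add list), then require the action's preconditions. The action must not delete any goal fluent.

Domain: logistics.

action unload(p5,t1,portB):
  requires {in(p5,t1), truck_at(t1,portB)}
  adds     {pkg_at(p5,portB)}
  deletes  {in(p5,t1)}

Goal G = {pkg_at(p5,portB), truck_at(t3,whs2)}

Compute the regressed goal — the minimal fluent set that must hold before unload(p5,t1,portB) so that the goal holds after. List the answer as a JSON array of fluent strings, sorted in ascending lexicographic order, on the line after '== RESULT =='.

Compute (G \ add) ∪ pre:
  G ∩ del = {}  (empty — regression defined)
  G \ add = {pkg_at(p5,portB), truck_at(t3,whs2)} \ {pkg_at(p5,portB)} = {truck_at(t3,whs2)}
  ∪ pre   = {truck_at(t3,whs2)} ∪ {in(p5,t1), truck_at(t1,portB)}
          = {in(p5,t1), truck_at(t1,portB), truck_at(t3,whs2)}

== RESULT ==
["in(p5,t1)", "truck_at(t1,portB)", "truck_at(t3,whs2)"]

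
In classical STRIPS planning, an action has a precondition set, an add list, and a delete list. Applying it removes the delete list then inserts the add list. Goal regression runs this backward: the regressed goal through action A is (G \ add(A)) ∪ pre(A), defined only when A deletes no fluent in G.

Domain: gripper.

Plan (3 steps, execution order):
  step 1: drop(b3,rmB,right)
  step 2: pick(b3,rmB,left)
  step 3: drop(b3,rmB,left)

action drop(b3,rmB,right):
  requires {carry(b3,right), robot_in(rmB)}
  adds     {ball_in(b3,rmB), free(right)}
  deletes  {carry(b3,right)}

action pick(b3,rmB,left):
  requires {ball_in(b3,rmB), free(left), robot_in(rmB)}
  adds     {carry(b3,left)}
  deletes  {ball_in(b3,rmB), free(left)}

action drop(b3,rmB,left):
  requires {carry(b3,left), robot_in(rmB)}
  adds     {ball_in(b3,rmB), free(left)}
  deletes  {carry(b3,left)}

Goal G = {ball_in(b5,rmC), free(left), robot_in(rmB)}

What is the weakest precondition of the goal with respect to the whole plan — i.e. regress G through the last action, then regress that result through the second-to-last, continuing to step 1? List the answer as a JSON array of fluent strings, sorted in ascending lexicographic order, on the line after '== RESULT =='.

Regress step by step:
  through step 3 (drop(b3,rmB,left)): drop {free(left)}, keep {ball_in(b5,rmC), robot_in(rmB)}, require {carry(b3,left), robot_in(rmB)}
    → {ball_in(b5,rmC), carry(b3,left), robot_in(rmB)}
  through step 2 (pick(b3,rmB,left)): drop {carry(b3,left)}, keep {ball_in(b5,rmC), robot_in(rmB)}, require {ball_in(b3,rmB), free(left), robot_in(rmB)}
    → {ball_in(b3,rmB), ball_in(b5,rmC), free(left), robot_in(rmB)}
  through step 1 (drop(b3,rmB,right)): drop {ball_in(b3,rmB)}, keep {ball_in(b5,rmC), free(left), robot_in(rmB)}, require {carry(b3,right), robot_in(rmB)}
    → {ball_in(b5,rmC), carry(b3,right), free(left), robot_in(rmB)}

== RESULT ==
["ball_in(b5,rmC)", "carry(b3,right)", "free(left)", "robot_in(rmB)"]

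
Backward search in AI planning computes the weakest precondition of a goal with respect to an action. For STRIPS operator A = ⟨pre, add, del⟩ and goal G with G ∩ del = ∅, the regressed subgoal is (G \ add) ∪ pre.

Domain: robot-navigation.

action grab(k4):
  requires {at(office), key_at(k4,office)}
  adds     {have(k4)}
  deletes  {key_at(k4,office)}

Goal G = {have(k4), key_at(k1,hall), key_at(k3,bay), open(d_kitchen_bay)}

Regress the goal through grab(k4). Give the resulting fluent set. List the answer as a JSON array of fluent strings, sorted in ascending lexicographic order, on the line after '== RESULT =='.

Regress:
  G ∩ del = {}  (empty — regression defined)
  G \ add = {have(k4), key_at(k1,hall), key_at(k3,bay), open(d_kitchen_bay)} \ {have(k4)} = {key_at(k1,hall), key_at(k3,bay), open(d_kitchen_bay)}
  ∪ pre   = {key_at(k1,hall), key_at(k3,bay), open(d_kitchen_bay)} ∪ {at(office), key_at(k4,office)}
          = {at(office), key_at(k1,hall), key_at(k3,bay), key_at(k4,office), open(d_kitchen_bay)}

== RESULT ==
["at(office)", "key_at(k1,hall)", "key_at(k3,bay)", "key_at(k4,office)", "open(d_kitchen_bay)"]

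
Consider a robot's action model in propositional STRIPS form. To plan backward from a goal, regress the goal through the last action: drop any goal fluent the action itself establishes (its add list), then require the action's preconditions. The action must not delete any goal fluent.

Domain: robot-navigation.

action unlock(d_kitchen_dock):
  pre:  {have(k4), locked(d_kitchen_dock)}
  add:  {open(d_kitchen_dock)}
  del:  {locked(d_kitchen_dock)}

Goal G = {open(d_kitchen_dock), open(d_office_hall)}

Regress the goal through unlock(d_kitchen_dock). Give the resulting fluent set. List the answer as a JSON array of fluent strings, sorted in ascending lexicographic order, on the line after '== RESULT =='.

Compute (G \ add) ∪ pre:
  G ∩ del = {}  (empty — regression defined)
  G \ add = {open(d_kitchen_dock), open(d_office_hall)} \ {open(d_kitchen_dock)} = {open(d_office_hall)}
  ∪ pre   = {open(d_office_hall)} ∪ {have(k4), locked(d_kitchen_dock)}
          = {have(k4), locked(d_kitchen_dock), open(d_office_hall)}

== RESULT ==
["have(k4)", "locked(d_kitchen_dock)", "open(d_office_hall)"]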